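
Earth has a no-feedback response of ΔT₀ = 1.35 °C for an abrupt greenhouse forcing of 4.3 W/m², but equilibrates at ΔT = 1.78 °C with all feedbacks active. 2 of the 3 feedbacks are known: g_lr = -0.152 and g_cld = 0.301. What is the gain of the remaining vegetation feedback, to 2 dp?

0.09

Amplification A = ΔT/ΔT₀ = 1.78/1.35 = 1.319.
Total gain g = 1 − 1/A = 1 − 1/1.319 = 0.2418.
Known gains sum to -0.152 + 0.301 = 0.149.
g_veg = 0.2418 − 0.149 = 0.09.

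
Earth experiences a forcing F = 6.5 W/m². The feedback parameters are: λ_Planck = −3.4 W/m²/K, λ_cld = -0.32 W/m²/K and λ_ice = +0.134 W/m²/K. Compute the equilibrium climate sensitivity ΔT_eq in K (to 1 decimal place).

Net feedback parameter λ = (−3.4) + (-0.32) + (+0.134) = -3.586 W/m²/K.
ΔT = −F/λ = −6.5/(-3.586) = 1.8 K.

1.8 K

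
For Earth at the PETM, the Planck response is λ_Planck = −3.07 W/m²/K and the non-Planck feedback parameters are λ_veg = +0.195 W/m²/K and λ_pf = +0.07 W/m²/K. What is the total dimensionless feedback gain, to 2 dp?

Convert to gains: g_veg = 0.195/3.07 = 0.06352; g_pf = 0.07/3.07 = 0.0228.
Total gain g = 0.08632.

0.09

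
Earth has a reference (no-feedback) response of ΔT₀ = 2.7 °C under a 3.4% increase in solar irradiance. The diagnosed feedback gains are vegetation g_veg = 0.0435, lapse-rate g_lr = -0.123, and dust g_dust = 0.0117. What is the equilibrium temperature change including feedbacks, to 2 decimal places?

2.53 °C

Total gain g = 0.0435 − 0.123 + 0.0117 = -0.0678.
Amplification A = 1/(1 + 0.0678) = 0.9365.
ΔT = 2.7 × 0.9365 = 2.53 °C.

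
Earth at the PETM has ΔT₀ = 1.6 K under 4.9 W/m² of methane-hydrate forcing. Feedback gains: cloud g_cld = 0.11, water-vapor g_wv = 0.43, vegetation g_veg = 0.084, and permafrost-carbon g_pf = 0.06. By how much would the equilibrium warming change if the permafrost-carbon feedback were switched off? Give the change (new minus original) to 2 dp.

-0.81 K

Original: g = 0.684, ΔT = 1.6/(1−0.684) = 5.0633 K.
Without permafrost-carbon: g' = 0.624, ΔT' = 1.6/(1−0.624) = 4.2553 K.
Change = 4.2553 − 5.0633 = -0.81 K.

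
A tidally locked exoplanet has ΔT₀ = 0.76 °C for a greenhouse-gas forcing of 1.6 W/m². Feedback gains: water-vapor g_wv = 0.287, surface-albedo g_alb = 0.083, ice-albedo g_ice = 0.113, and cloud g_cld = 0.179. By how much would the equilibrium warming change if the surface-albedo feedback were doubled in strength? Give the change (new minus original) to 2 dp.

0.73 °C

Original: g = 0.662, ΔT = 0.76/(1−0.662) = 2.2485 °C.
With doubled surface-albedo: g' = 0.745, ΔT' = 0.76/(1−0.745) = 2.9804 °C.
Change = 2.9804 − 2.2485 = 0.73 °C.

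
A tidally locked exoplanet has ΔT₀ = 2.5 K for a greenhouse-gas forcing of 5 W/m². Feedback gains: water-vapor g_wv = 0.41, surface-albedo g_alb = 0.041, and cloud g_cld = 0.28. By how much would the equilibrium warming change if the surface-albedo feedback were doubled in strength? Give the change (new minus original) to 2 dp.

1.67 K

Original: g = 0.731, ΔT = 2.5/(1−0.731) = 9.2937 K.
With doubled surface-albedo: g' = 0.772, ΔT' = 2.5/(1−0.772) = 10.9649 K.
Change = 10.9649 − 9.2937 = 1.67 K.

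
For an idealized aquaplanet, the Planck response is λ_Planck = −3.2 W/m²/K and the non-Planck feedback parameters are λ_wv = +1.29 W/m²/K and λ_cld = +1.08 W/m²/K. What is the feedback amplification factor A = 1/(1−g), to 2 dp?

Convert to gains: g_wv = 1.29/3.2 = 0.4031; g_cld = 1.08/3.2 = 0.3375.
Total gain g = 0.7406.
A = 1/(1 − 0.7406) = 3.86.

3.86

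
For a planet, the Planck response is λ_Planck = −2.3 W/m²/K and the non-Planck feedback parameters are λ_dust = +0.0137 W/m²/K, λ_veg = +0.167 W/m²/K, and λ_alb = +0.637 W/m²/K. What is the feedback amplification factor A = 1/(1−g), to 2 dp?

Convert to gains: g_dust = 0.0137/2.3 = 0.005957; g_veg = 0.167/2.3 = 0.07261; g_alb = 0.637/2.3 = 0.277.
Total gain g = 0.355567.
A = 1/(1 − 0.355567) = 1.55.

1.55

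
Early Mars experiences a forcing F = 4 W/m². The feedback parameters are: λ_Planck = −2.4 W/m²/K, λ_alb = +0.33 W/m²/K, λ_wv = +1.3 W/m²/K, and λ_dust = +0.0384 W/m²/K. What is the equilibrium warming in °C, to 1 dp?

5.5 °C

Net feedback parameter λ = (−2.4) + (+0.33) + (+1.3) + (+0.0384) = -0.7316 W/m²/K.
ΔT = −F/λ = −4/(-0.7316) = 5.5 °C.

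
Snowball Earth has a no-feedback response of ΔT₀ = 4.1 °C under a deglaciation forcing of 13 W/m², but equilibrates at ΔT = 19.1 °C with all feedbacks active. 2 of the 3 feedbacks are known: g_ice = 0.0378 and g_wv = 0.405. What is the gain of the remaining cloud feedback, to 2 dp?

0.34

Amplification A = ΔT/ΔT₀ = 19.1/4.1 = 4.659.
Total gain g = 1 − 1/A = 1 − 1/4.659 = 0.7854.
Known gains sum to 0.0378 + 0.405 = 0.4428.
g_cld = 0.7854 − 0.4428 = 0.34.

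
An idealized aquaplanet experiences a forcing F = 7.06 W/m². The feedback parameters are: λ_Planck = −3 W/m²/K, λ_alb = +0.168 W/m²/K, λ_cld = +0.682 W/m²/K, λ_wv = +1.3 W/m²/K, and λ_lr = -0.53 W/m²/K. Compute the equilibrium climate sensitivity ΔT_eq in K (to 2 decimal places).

Net feedback parameter λ = (−3) + (+0.168) + (+0.682) + (+1.3) + (-0.53) = -1.38 W/m²/K.
ΔT = −F/λ = −7.06/(-1.38) = 5.12 K.

5.12 K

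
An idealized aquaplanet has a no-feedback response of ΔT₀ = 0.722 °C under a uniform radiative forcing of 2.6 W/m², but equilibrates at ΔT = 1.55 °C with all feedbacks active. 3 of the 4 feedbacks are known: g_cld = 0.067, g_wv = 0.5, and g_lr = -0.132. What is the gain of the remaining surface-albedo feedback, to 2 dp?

Amplification A = ΔT/ΔT₀ = 1.55/0.722 = 2.147.
Total gain g = 1 − 1/A = 1 − 1/2.147 = 0.5342.
Known gains sum to 0.067 + 0.5 − 0.132 = 0.435.
g_alb = 0.5342 − 0.435 = 0.10.

0.10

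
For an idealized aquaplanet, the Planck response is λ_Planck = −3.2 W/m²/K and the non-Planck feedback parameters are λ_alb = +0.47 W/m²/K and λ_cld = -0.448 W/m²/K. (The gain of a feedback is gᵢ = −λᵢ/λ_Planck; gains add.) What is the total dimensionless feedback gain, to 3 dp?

Convert to gains: g_alb = 0.47/3.2 = 0.1469; g_cld = -0.448/3.2 = -0.14.
Total gain g = 0.0069.

0.007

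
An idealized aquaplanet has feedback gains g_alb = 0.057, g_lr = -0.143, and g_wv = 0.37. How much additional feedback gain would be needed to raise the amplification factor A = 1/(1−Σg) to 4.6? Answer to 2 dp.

0.50

Current total gain = 0.284.
Target gain for A = 4.6: g* = 1 − 1/4.6 = 0.7826.
Additional gain needed = 0.7826 − 0.284 = 0.50.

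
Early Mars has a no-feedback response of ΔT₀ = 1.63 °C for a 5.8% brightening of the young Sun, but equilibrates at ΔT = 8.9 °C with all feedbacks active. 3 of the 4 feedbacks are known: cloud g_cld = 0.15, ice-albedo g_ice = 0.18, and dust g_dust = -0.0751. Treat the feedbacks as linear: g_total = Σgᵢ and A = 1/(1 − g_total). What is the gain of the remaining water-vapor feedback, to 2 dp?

Amplification A = ΔT/ΔT₀ = 8.9/1.63 = 5.46.
Total gain g = 1 − 1/A = 1 − 1/5.46 = 0.8168.
Known gains sum to 0.15 + 0.18 − 0.0751 = 0.2549.
g_wv = 0.8168 − 0.2549 = 0.56.

0.56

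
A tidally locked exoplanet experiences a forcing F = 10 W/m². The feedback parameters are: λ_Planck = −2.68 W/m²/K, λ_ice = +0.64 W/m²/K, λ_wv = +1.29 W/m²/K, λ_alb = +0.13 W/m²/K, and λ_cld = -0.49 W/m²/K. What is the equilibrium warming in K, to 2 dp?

9.01 K

Net feedback parameter λ = (−2.68) + (+0.64) + (+1.29) + (+0.13) + (-0.49) = -1.11 W/m²/K.
ΔT = −F/λ = −10/(-1.11) = 9.01 K.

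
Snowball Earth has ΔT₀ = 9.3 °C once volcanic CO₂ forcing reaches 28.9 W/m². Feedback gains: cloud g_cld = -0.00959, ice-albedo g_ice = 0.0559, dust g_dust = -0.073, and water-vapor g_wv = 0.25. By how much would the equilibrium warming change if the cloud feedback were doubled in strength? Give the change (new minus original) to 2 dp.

-0.15 °C

Original: g = 0.22331, ΔT = 9.3/(1−0.22331) = 11.9739 °C.
With doubled cloud: g' = 0.21372, ΔT' = 9.3/(1−0.21372) = 11.8278 °C.
Change = 11.8278 − 11.9739 = -0.15 °C.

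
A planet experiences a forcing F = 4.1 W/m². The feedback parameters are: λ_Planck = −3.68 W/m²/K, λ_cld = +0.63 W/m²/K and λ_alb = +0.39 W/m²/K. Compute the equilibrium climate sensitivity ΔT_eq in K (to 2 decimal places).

1.54 K

Net feedback parameter λ = (−3.68) + (+0.63) + (+0.39) = -2.66 W/m²/K.
ΔT = −F/λ = −4.1/(-2.66) = 1.54 K.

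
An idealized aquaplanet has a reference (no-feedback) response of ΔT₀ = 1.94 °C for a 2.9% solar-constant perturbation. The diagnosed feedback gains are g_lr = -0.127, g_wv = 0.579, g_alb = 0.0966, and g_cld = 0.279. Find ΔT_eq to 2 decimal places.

11.25 °C

Total gain g = -0.127 + 0.579 + 0.0966 + 0.279 = 0.8276.
Amplification A = 1/(1 − 0.8276) = 5.8.
ΔT = 1.94 × 5.8 = 11.25 °C.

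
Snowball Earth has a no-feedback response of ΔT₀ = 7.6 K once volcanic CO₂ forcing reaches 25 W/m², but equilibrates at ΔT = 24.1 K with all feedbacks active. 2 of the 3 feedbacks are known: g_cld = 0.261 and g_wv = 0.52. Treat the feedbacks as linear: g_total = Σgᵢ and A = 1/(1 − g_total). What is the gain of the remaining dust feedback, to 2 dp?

Amplification A = ΔT/ΔT₀ = 24.1/7.6 = 3.171.
Total gain g = 1 − 1/A = 1 − 1/3.171 = 0.6846.
Known gains sum to 0.261 + 0.52 = 0.781.
g_dust = 0.6846 − 0.781 = -0.10.

-0.10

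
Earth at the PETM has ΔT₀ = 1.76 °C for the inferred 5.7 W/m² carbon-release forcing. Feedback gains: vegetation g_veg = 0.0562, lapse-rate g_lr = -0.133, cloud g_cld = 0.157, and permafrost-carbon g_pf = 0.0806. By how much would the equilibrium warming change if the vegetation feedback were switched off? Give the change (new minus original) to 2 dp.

-0.13 °C

Original: g = 0.1608, ΔT = 1.76/(1−0.1608) = 2.0972 °C.
Without vegetation: g' = 0.1046, ΔT' = 1.76/(1−0.1046) = 1.9656 °C.
Change = 1.9656 − 2.0972 = -0.13 °C.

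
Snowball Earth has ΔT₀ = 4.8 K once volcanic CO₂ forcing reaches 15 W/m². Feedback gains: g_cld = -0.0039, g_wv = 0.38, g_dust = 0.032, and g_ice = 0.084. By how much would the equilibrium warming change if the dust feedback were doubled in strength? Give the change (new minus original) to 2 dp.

0.64 K

Original: g = 0.4921, ΔT = 4.8/(1−0.4921) = 9.4507 K.
With doubled dust: g' = 0.5241, ΔT' = 4.8/(1−0.5241) = 10.0862 K.
Change = 10.0862 − 9.4507 = 0.64 K.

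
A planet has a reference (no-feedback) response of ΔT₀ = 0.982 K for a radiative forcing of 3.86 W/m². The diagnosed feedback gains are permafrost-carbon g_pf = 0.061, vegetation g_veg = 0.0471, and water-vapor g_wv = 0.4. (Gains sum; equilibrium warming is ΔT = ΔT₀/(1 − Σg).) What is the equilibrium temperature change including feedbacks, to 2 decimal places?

2.00 K

Total gain g = 0.061 + 0.0471 + 0.4 = 0.5081.
Amplification A = 1/(1 − 0.5081) = 2.033.
ΔT = 0.982 × 2.033 = 2.00 K.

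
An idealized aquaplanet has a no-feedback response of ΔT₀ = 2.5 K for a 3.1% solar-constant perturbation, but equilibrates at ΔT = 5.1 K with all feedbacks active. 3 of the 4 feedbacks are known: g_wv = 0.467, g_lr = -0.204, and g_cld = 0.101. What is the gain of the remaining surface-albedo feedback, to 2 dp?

0.15

Amplification A = ΔT/ΔT₀ = 5.1/2.5 = 2.04.
Total gain g = 1 − 1/A = 1 − 1/2.04 = 0.5098.
Known gains sum to 0.467 − 0.204 + 0.101 = 0.364.
g_alb = 0.5098 − 0.364 = 0.15.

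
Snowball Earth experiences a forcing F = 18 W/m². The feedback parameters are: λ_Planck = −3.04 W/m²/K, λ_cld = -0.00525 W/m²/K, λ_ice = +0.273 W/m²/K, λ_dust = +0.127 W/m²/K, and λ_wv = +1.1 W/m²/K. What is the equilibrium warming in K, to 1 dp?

Net feedback parameter λ = (−3.04) + (-0.00525) + (+0.273) + (+0.127) + (+1.1) = -1.54525 W/m²/K.
ΔT = −F/λ = −18/(-1.54525) = 11.6 K.

11.6 K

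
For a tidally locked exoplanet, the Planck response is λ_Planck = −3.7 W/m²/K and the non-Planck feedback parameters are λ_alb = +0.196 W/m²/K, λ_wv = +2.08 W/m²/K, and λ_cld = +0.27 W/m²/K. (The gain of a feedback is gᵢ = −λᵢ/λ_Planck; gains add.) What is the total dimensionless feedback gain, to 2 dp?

Convert to gains: g_alb = 0.196/3.7 = 0.05297; g_wv = 2.08/3.7 = 0.5622; g_cld = 0.27/3.7 = 0.07297.
Total gain g = 0.68814.

0.69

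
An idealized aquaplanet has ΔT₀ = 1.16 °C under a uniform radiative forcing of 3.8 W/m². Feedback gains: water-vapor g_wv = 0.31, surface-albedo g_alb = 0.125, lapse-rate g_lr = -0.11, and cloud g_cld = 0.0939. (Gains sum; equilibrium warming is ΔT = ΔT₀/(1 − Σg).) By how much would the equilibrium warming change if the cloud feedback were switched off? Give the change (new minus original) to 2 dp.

Original: g = 0.4189, ΔT = 1.16/(1−0.4189) = 1.9962 °C.
Without cloud: g' = 0.325, ΔT' = 1.16/(1−0.325) = 1.7185 °C.
Change = 1.7185 − 1.9962 = -0.28 °C.

-0.28 °C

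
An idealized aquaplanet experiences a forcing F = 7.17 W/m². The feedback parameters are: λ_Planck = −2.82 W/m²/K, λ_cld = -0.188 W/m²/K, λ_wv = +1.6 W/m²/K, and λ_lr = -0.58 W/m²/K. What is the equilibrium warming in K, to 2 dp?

Net feedback parameter λ = (−2.82) + (-0.188) + (+1.6) + (-0.58) = -1.988 W/m²/K.
ΔT = −F/λ = −7.17/(-1.988) = 3.61 K.

3.61 K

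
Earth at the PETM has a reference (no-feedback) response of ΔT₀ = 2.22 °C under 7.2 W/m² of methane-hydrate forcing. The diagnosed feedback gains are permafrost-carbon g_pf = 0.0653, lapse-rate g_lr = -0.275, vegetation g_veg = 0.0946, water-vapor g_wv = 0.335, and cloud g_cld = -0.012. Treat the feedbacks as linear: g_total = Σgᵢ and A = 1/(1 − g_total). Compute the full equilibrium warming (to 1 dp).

Total gain g = 0.0653 − 0.275 + 0.0946 + 0.335 − 0.012 = 0.2079.
Amplification A = 1/(1 − 0.2079) = 1.262.
ΔT = 2.22 × 1.262 = 2.8 °C.

2.8 °C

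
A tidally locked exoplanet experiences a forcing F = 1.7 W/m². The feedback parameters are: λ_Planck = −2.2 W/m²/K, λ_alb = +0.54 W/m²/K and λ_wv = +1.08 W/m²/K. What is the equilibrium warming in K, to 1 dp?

2.9 K

Net feedback parameter λ = (−2.2) + (+0.54) + (+1.08) = -0.58 W/m²/K.
ΔT = −F/λ = −1.7/(-0.58) = 2.9 K.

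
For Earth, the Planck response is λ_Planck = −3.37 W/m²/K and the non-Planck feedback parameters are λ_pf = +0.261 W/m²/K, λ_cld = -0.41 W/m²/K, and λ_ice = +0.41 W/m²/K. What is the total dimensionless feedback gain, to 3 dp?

0.077

Convert to gains: g_pf = 0.261/3.37 = 0.07745; g_cld = -0.41/3.37 = -0.1217; g_ice = 0.41/3.37 = 0.1217.
Total gain g = 0.07745.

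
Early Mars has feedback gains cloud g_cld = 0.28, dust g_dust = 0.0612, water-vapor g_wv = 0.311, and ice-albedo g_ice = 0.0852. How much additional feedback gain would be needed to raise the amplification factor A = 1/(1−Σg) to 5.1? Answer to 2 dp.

Current total gain = 0.7374.
Target gain for A = 5.1: g* = 1 − 1/5.1 = 0.8039.
Additional gain needed = 0.8039 − 0.7374 = 0.07.

0.07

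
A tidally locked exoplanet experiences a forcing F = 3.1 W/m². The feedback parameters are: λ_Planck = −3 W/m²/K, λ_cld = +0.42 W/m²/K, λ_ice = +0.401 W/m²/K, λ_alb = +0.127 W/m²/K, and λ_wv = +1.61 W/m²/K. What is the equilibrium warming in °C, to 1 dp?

Net feedback parameter λ = (−3) + (+0.42) + (+0.401) + (+0.127) + (+1.61) = -0.442 W/m²/K.
ΔT = −F/λ = −3.1/(-0.442) = 7.0 °C.

7.0 °C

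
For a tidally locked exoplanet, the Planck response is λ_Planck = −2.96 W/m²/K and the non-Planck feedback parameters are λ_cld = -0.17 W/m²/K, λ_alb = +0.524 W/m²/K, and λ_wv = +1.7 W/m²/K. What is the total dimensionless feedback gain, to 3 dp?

Convert to gains: g_cld = -0.17/2.96 = -0.05743; g_alb = 0.524/2.96 = 0.177; g_wv = 1.7/2.96 = 0.5743.
Total gain g = 0.69387.

0.694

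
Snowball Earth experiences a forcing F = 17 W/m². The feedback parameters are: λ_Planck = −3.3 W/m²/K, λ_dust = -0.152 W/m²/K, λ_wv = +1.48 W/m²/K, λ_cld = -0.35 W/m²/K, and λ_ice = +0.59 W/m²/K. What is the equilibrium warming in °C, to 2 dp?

9.82 °C

Net feedback parameter λ = (−3.3) + (-0.152) + (+1.48) + (-0.35) + (+0.59) = -1.732 W/m²/K.
ΔT = −F/λ = −17/(-1.732) = 9.82 °C.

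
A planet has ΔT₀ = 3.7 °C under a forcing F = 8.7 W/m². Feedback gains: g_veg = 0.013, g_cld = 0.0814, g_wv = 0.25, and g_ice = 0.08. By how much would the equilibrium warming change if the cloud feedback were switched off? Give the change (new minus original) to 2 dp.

-0.80 °C

Original: g = 0.4244, ΔT = 3.7/(1−0.4244) = 6.4281 °C.
Without cloud: g' = 0.343, ΔT' = 3.7/(1−0.343) = 5.6317 °C.
Change = 5.6317 − 6.4281 = -0.80 °C.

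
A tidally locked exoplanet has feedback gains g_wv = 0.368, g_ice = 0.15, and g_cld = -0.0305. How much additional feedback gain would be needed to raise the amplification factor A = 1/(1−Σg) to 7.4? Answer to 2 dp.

0.38

Current total gain = 0.4875.
Target gain for A = 7.4: g* = 1 − 1/7.4 = 0.8649.
Additional gain needed = 0.8649 − 0.4875 = 0.38.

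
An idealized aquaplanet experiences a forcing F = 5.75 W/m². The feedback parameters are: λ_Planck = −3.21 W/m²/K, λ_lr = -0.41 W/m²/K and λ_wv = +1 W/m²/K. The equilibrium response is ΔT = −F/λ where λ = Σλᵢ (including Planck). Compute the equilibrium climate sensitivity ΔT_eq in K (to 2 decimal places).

Net feedback parameter λ = (−3.21) + (-0.41) + (+1) = -2.62 W/m²/K.
ΔT = −F/λ = −5.75/(-2.62) = 2.19 K.

2.19 K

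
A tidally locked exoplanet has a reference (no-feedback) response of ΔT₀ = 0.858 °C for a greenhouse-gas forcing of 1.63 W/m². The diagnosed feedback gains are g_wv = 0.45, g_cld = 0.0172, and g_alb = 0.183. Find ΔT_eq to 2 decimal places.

2.45 °C

Total gain g = 0.45 + 0.0172 + 0.183 = 0.6502.
Amplification A = 1/(1 − 0.6502) = 2.859.
ΔT = 0.858 × 2.859 = 2.45 °C.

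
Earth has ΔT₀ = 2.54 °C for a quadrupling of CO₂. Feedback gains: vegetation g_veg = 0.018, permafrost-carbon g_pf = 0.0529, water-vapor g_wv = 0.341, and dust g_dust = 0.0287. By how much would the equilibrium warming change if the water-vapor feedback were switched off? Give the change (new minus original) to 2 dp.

Original: g = 0.4406, ΔT = 2.54/(1−0.4406) = 4.5406 °C.
Without water-vapor: g' = 0.0996, ΔT' = 2.54/(1−0.0996) = 2.8210 °C.
Change = 2.8210 − 4.5406 = -1.72 °C.

-1.72 °C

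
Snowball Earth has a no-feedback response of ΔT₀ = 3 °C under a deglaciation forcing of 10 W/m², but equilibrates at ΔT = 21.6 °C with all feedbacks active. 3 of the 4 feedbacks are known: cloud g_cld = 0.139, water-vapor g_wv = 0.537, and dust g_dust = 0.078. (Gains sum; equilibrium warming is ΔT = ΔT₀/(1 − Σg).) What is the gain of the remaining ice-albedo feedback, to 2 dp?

0.11

Amplification A = ΔT/ΔT₀ = 21.6/3 = 7.2.
Total gain g = 1 − 1/A = 1 − 1/7.2 = 0.8611.
Known gains sum to 0.139 + 0.537 + 0.078 = 0.754.
g_ice = 0.8611 − 0.754 = 0.11.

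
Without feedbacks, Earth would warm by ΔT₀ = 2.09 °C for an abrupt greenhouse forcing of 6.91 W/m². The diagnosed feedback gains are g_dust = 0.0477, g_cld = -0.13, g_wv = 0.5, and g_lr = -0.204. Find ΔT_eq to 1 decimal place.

Total gain g = 0.0477 − 0.13 + 0.5 − 0.204 = 0.2137.
Amplification A = 1/(1 − 0.2137) = 1.272.
ΔT = 2.09 × 1.272 = 2.7 °C.

2.7 °C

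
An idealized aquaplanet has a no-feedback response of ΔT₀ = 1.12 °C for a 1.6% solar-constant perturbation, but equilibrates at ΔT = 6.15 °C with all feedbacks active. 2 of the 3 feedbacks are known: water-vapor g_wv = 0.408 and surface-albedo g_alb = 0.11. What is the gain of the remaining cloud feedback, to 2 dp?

Amplification A = ΔT/ΔT₀ = 6.15/1.12 = 5.491.
Total gain g = 1 − 1/A = 1 − 1/5.491 = 0.8179.
Known gains sum to 0.408 + 0.11 = 0.518.
g_cld = 0.8179 − 0.518 = 0.30.

0.30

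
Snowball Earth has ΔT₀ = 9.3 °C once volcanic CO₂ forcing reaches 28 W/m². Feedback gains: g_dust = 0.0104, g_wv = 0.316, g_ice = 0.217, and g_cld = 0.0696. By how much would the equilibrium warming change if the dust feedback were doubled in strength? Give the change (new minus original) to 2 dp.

Original: g = 0.613, ΔT = 9.3/(1−0.613) = 24.0310 °C.
With doubled dust: g' = 0.6234, ΔT' = 9.3/(1−0.6234) = 24.6946 °C.
Change = 24.6946 − 24.0310 = 0.66 °C.

0.66 °C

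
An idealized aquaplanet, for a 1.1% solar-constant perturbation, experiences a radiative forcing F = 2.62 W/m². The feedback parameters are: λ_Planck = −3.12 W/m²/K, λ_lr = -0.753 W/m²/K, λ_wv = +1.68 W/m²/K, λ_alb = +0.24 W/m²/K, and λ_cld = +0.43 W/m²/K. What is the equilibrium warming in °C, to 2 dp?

1.72 °C

Net feedback parameter λ = (−3.12) + (-0.753) + (+1.68) + (+0.24) + (+0.43) = -1.523 W/m²/K.
ΔT = −F/λ = −2.62/(-1.523) = 1.72 °C.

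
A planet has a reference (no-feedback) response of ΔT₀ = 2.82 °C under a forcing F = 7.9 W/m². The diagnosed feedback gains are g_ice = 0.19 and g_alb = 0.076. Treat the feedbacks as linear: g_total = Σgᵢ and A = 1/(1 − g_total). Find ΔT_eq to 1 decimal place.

3.8 °C

Total gain g = 0.19 + 0.076 = 0.266.
Amplification A = 1/(1 − 0.266) = 1.362.
ΔT = 2.82 × 1.362 = 3.8 °C.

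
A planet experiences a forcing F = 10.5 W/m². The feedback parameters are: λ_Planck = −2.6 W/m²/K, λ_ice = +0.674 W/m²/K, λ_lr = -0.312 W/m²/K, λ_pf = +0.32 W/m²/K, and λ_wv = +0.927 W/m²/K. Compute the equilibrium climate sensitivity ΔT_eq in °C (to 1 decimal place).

10.6 °C

Net feedback parameter λ = (−2.6) + (+0.674) + (-0.312) + (+0.32) + (+0.927) = -0.991 W/m²/K.
ΔT = −F/λ = −10.5/(-0.991) = 10.6 °C.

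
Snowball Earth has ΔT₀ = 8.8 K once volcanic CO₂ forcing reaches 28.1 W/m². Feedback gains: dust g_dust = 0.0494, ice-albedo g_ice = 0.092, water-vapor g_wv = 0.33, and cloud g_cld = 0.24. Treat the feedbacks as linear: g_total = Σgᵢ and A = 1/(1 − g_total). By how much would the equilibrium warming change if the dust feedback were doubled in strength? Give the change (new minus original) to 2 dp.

6.30 K

Original: g = 0.7114, ΔT = 8.8/(1−0.7114) = 30.4920 K.
With doubled dust: g' = 0.7608, ΔT' = 8.8/(1−0.7608) = 36.7893 K.
Change = 36.7893 − 30.4920 = 6.30 K.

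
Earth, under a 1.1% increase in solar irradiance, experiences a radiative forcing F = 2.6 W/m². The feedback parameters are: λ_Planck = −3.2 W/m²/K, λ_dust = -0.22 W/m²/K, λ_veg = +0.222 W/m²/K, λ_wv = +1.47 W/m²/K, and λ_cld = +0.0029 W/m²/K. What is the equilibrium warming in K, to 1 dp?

Net feedback parameter λ = (−3.2) + (-0.22) + (+0.222) + (+1.47) + (+0.0029) = -1.7251 W/m²/K.
ΔT = −F/λ = −2.6/(-1.7251) = 1.5 K.

1.5 K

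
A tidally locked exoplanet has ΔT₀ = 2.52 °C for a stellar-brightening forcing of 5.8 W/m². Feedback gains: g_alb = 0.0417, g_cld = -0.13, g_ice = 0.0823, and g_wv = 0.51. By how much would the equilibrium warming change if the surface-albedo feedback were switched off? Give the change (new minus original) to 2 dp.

Original: g = 0.504, ΔT = 2.52/(1−0.504) = 5.0806 °C.
Without surface-albedo: g' = 0.4623, ΔT' = 2.52/(1−0.4623) = 4.6866 °C.
Change = 4.6866 − 5.0806 = -0.39 °C.

-0.39 °C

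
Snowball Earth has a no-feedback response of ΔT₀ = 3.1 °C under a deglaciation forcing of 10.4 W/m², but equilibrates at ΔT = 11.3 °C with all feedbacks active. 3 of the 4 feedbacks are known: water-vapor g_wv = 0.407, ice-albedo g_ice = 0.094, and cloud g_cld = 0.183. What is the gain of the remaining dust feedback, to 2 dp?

Amplification A = ΔT/ΔT₀ = 11.3/3.1 = 3.645.
Total gain g = 1 − 1/A = 1 − 1/3.645 = 0.7257.
Known gains sum to 0.407 + 0.094 + 0.183 = 0.684.
g_dust = 0.7257 − 0.684 = 0.04.

0.04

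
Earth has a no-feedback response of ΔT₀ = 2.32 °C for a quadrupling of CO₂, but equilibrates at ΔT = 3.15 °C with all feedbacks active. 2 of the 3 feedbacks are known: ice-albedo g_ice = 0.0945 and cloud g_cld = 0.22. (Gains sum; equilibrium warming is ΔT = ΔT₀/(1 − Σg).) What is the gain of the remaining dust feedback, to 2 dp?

-0.05

Amplification A = ΔT/ΔT₀ = 3.15/2.32 = 1.358.
Total gain g = 1 − 1/A = 1 − 1/1.358 = 0.2636.
Known gains sum to 0.0945 + 0.22 = 0.3145.
g_dust = 0.2636 − 0.3145 = -0.05.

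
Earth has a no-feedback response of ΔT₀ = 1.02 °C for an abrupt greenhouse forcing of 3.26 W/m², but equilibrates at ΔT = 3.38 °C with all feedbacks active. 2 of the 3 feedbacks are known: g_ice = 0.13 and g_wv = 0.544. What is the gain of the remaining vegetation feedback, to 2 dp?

Amplification A = ΔT/ΔT₀ = 3.38/1.02 = 3.314.
Total gain g = 1 − 1/A = 1 − 1/3.314 = 0.6982.
Known gains sum to 0.13 + 0.544 = 0.674.
g_veg = 0.6982 − 0.674 = 0.02.

0.02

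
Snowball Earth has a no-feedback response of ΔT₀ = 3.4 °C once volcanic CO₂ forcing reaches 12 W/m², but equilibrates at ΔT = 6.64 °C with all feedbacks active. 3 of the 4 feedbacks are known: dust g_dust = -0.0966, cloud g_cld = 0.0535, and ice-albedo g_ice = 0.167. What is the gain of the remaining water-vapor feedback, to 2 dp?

0.36

Amplification A = ΔT/ΔT₀ = 6.64/3.4 = 1.953.
Total gain g = 1 − 1/A = 1 − 1/1.953 = 0.488.
Known gains sum to -0.0966 + 0.0535 + 0.167 = 0.1239.
g_wv = 0.488 − 0.1239 = 0.36.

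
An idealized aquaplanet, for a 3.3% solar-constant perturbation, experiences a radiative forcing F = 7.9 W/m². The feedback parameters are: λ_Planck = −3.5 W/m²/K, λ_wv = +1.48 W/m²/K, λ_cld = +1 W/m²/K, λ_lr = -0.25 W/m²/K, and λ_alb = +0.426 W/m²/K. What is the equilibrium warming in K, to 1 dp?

Net feedback parameter λ = (−3.5) + (+1.48) + (+1) + (-0.25) + (+0.426) = -0.844 W/m²/K.
ΔT = −F/λ = −7.9/(-0.844) = 9.4 K.

9.4 K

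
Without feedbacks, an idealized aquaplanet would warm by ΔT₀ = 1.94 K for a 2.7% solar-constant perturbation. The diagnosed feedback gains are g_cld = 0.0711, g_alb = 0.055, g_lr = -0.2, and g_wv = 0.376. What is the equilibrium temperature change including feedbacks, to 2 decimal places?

2.78 K

Total gain g = 0.0711 + 0.055 − 0.2 + 0.376 = 0.3021.
Amplification A = 1/(1 − 0.3021) = 1.433.
ΔT = 1.94 × 1.433 = 2.78 K.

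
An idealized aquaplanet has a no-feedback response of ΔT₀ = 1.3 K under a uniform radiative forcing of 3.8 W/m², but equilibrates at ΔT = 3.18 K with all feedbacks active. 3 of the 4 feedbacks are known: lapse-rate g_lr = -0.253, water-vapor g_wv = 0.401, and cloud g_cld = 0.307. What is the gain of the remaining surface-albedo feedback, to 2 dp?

0.14

Amplification A = ΔT/ΔT₀ = 3.18/1.3 = 2.446.
Total gain g = 1 − 1/A = 1 − 1/2.446 = 0.5912.
Known gains sum to -0.253 + 0.401 + 0.307 = 0.455.
g_alb = 0.5912 − 0.455 = 0.14.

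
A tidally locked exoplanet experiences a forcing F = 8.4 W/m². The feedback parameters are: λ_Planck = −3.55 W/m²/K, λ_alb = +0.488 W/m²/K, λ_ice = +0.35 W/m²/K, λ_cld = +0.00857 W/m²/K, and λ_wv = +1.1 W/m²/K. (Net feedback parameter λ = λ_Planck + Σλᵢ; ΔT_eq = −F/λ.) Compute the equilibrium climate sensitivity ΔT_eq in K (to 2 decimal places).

Net feedback parameter λ = (−3.55) + (+0.488) + (+0.35) + (+0.00857) + (+1.1) = -1.60343 W/m²/K.
ΔT = −F/λ = −8.4/(-1.60343) = 5.24 K.

5.24 K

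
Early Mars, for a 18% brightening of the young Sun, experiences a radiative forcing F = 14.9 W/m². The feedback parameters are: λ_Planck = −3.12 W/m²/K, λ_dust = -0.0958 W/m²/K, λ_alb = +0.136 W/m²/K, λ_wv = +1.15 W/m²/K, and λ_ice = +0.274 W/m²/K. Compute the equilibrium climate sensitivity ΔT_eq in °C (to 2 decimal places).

Net feedback parameter λ = (−3.12) + (-0.0958) + (+0.136) + (+1.15) + (+0.274) = -1.6558 W/m²/K.
ΔT = −F/λ = −14.9/(-1.6558) = 9.00 °C.

9.00 °C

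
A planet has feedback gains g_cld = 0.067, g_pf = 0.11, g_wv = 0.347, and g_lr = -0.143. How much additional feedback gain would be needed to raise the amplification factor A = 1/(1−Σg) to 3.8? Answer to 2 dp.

Current total gain = 0.381.
Target gain for A = 3.8: g* = 1 − 1/3.8 = 0.7368.
Additional gain needed = 0.7368 − 0.381 = 0.36.

0.36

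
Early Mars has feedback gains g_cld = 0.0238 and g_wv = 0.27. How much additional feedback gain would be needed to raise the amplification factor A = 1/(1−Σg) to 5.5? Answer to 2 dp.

Current total gain = 0.2938.
Target gain for A = 5.5: g* = 1 − 1/5.5 = 0.8182.
Additional gain needed = 0.8182 − 0.2938 = 0.52.

0.52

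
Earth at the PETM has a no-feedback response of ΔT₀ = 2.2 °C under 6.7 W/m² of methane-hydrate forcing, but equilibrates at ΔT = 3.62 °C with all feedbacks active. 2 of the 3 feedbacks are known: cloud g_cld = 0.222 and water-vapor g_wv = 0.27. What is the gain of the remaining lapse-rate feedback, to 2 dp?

Amplification A = ΔT/ΔT₀ = 3.62/2.2 = 1.645.
Total gain g = 1 − 1/A = 1 − 1/1.645 = 0.3921.
Known gains sum to 0.222 + 0.27 = 0.492.
g_lr = 0.3921 − 0.492 = -0.10.

-0.10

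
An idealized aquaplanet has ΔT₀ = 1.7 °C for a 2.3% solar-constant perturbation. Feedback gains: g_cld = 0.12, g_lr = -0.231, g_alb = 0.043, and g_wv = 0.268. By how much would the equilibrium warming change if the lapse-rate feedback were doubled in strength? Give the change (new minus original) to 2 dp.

Original: g = 0.2, ΔT = 1.7/(1−0.2) = 2.1250 °C.
With doubled lapse-rate: g' = -0.031, ΔT' = 1.7/(1+0.031) = 1.6489 °C.
Change = 1.6489 − 2.1250 = -0.48 °C.

-0.48 °C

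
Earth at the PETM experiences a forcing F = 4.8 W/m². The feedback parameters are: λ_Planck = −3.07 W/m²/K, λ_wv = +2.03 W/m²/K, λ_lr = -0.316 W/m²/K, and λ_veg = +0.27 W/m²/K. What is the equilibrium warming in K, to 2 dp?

4.42 K

Net feedback parameter λ = (−3.07) + (+2.03) + (-0.316) + (+0.27) = -1.086 W/m²/K.
ΔT = −F/λ = −4.8/(-1.086) = 4.42 K.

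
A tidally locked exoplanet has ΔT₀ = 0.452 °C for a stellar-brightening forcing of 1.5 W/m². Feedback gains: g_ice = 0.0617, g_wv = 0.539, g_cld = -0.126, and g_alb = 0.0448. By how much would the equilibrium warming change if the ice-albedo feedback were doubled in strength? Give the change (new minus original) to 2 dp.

0.14 °C

Original: g = 0.5195, ΔT = 0.452/(1−0.5195) = 0.9407 °C.
With doubled ice-albedo: g' = 0.5812, ΔT' = 0.452/(1−0.5812) = 1.0793 °C.
Change = 1.0793 − 0.9407 = 0.14 °C.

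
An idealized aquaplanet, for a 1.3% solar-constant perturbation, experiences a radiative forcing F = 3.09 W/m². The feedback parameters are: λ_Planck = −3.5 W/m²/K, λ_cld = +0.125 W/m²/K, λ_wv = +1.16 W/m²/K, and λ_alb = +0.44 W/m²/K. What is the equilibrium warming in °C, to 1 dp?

1.7 °C

Net feedback parameter λ = (−3.5) + (+0.125) + (+1.16) + (+0.44) = -1.775 W/m²/K.
ΔT = −F/λ = −3.09/(-1.775) = 1.7 °C.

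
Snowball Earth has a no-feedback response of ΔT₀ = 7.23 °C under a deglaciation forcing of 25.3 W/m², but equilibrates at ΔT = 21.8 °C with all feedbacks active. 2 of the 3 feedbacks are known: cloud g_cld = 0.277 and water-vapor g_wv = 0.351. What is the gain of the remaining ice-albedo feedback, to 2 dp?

0.04

Amplification A = ΔT/ΔT₀ = 21.8/7.23 = 3.015.
Total gain g = 1 − 1/A = 1 − 1/3.015 = 0.6683.
Known gains sum to 0.277 + 0.351 = 0.628.
g_ice = 0.6683 − 0.628 = 0.04.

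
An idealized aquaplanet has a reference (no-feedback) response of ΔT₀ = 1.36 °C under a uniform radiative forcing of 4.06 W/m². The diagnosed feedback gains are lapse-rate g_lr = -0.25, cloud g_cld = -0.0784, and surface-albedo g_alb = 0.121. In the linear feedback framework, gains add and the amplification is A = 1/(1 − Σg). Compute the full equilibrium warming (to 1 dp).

Total gain g = -0.25 − 0.0784 + 0.121 = -0.2074.
Amplification A = 1/(1 + 0.2074) = 0.8282.
ΔT = 1.36 × 0.8282 = 1.1 °C.

1.1 °C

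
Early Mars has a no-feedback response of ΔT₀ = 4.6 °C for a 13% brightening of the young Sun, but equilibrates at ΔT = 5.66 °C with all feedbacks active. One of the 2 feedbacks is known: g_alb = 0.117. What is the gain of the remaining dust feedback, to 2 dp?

Amplification A = ΔT/ΔT₀ = 5.66/4.6 = 1.23.
Total gain g = 1 − 1/A = 1 − 1/1.23 = 0.187.
The known gain is 0.117.
g_dust = 0.187 − 0.117 = 0.07.

0.07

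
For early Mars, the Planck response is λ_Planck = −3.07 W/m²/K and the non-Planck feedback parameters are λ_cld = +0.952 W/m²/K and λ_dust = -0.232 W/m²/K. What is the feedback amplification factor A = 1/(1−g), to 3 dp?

1.306

Convert to gains: g_cld = 0.952/3.07 = 0.3101; g_dust = -0.232/3.07 = -0.07557.
Total gain g = 0.23453.
A = 1/(1 − 0.23453) = 1.306.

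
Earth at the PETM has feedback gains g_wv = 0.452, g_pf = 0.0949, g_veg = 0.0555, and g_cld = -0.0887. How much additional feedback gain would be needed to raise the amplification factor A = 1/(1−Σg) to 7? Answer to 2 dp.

Current total gain = 0.5137.
Target gain for A = 7: g* = 1 − 1/7 = 0.8571.
Additional gain needed = 0.8571 − 0.5137 = 0.34.

0.34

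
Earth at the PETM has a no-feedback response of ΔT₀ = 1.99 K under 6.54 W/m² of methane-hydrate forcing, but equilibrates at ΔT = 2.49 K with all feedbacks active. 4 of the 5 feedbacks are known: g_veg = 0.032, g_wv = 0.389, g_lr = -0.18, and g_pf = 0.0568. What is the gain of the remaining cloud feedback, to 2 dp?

-0.10

Amplification A = ΔT/ΔT₀ = 2.49/1.99 = 1.251.
Total gain g = 1 − 1/A = 1 − 1/1.251 = 0.2006.
Known gains sum to 0.032 + 0.389 − 0.18 + 0.0568 = 0.2978.
g_cld = 0.2006 − 0.2978 = -0.10.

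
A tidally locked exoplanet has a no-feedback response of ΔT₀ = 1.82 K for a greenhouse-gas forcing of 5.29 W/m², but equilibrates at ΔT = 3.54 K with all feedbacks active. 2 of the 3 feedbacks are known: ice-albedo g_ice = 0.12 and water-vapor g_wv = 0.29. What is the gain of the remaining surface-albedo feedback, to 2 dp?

0.08

Amplification A = ΔT/ΔT₀ = 3.54/1.82 = 1.945.
Total gain g = 1 − 1/A = 1 − 1/1.945 = 0.4859.
Known gains sum to 0.12 + 0.29 = 0.41.
g_alb = 0.4859 − 0.41 = 0.08.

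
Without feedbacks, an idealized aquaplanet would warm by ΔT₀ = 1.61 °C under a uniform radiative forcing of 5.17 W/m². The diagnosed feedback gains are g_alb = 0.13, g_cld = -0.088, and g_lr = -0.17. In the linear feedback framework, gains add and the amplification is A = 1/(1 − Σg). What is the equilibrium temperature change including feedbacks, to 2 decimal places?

1.43 °C

Total gain g = 0.13 − 0.088 − 0.17 = -0.128.
Amplification A = 1/(1 + 0.128) = 0.8865.
ΔT = 1.61 × 0.8865 = 1.43 °C.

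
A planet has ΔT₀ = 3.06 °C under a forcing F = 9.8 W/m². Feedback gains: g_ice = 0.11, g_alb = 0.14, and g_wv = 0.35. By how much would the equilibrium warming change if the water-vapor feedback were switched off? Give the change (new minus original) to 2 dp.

-3.57 °C

Original: g = 0.6, ΔT = 3.06/(1−0.6) = 7.6500 °C.
Without water-vapor: g' = 0.25, ΔT' = 3.06/(1−0.25) = 4.0800 °C.
Change = 4.0800 − 7.6500 = -3.57 °C.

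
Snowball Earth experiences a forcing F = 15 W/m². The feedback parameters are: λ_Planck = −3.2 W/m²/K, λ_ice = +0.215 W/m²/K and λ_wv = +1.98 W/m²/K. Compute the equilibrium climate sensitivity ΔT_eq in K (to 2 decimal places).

14.93 K

Net feedback parameter λ = (−3.2) + (+0.215) + (+1.98) = -1.005 W/m²/K.
ΔT = −F/λ = −15/(-1.005) = 14.93 K.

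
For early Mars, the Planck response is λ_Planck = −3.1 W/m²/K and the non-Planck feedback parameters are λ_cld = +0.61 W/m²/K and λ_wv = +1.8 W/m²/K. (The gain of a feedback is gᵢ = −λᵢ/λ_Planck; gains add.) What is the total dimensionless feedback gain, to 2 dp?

Convert to gains: g_cld = 0.61/3.1 = 0.1968; g_wv = 1.8/3.1 = 0.5806.
Total gain g = 0.7774.

0.78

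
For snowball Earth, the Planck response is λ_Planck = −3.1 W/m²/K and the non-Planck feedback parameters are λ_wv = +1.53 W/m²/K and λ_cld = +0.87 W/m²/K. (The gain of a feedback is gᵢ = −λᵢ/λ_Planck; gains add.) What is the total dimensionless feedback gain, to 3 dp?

Convert to gains: g_wv = 1.53/3.1 = 0.4935; g_cld = 0.87/3.1 = 0.2806.
Total gain g = 0.7741.

0.774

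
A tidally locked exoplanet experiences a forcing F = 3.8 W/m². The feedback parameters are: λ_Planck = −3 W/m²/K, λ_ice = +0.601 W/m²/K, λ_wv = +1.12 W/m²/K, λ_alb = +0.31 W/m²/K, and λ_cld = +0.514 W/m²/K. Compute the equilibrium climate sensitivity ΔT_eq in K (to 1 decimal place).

8.4 K

Net feedback parameter λ = (−3) + (+0.601) + (+1.12) + (+0.31) + (+0.514) = -0.455 W/m²/K.
ΔT = −F/λ = −3.8/(-0.455) = 8.4 K.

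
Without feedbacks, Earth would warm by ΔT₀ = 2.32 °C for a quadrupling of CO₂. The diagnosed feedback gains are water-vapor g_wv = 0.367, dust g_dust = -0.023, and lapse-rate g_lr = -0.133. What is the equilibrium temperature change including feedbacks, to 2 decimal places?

2.94 °C

Total gain g = 0.367 − 0.023 − 0.133 = 0.211.
Amplification A = 1/(1 − 0.211) = 1.267.
ΔT = 2.32 × 1.267 = 2.94 °C.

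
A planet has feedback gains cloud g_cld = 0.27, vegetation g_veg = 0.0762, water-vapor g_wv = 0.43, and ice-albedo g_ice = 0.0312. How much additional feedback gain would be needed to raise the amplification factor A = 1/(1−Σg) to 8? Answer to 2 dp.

Current total gain = 0.8074.
Target gain for A = 8: g* = 1 − 1/8 = 0.875.
Additional gain needed = 0.875 − 0.8074 = 0.07.

0.07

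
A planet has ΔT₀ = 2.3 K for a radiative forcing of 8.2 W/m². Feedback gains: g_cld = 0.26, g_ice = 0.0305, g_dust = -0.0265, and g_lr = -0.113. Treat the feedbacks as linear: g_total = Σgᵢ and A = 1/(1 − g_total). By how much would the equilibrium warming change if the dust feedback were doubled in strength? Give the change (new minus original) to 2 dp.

-0.08 K

Original: g = 0.151, ΔT = 2.3/(1−0.151) = 2.7091 K.
With doubled dust: g' = 0.1245, ΔT' = 2.3/(1−0.1245) = 2.6271 K.
Change = 2.6271 − 2.7091 = -0.08 K.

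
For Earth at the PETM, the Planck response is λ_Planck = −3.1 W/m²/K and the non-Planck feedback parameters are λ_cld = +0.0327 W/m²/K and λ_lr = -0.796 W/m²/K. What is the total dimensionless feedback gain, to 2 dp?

-0.25

Convert to gains: g_cld = 0.0327/3.1 = 0.01055; g_lr = -0.796/3.1 = -0.2568.
Total gain g = -0.24625.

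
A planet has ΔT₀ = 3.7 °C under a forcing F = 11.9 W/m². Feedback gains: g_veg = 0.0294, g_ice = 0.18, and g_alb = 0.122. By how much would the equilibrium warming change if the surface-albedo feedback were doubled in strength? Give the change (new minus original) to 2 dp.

Original: g = 0.3314, ΔT = 3.7/(1−0.3314) = 5.5340 °C.
With doubled surface-albedo: g' = 0.4534, ΔT' = 3.7/(1−0.4534) = 6.7691 °C.
Change = 6.7691 − 5.5340 = 1.24 °C.

1.24 °C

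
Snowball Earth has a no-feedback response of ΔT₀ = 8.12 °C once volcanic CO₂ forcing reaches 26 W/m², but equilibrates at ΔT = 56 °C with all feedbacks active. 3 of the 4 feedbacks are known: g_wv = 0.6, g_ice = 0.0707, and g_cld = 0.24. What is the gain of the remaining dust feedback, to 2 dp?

Amplification A = ΔT/ΔT₀ = 56/8.12 = 6.897.
Total gain g = 1 − 1/A = 1 − 1/6.897 = 0.855.
Known gains sum to 0.6 + 0.0707 + 0.24 = 0.9107.
g_dust = 0.855 − 0.9107 = -0.06.

-0.06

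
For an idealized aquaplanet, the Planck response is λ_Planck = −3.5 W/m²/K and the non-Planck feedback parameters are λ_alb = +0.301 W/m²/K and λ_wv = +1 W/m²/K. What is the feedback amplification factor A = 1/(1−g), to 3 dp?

Convert to gains: g_alb = 0.301/3.5 = 0.086; g_wv = 1/3.5 = 0.2857.
Total gain g = 0.3717.
A = 1/(1 − 0.3717) = 1.592.

1.592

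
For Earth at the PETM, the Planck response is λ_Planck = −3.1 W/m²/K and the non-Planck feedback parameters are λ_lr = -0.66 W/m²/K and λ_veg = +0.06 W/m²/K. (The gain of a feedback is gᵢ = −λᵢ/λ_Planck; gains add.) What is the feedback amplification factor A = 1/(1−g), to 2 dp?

0.84

Convert to gains: g_lr = -0.66/3.1 = -0.2129; g_veg = 0.06/3.1 = 0.01935.
Total gain g = -0.19355.
A = 1/(1 + 0.19355) = 0.84.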